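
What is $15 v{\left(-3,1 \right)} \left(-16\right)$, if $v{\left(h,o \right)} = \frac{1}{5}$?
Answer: $-48$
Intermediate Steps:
$v{\left(h,o \right)} = \frac{1}{5}$
$15 v{\left(-3,1 \right)} \left(-16\right) = 15 \cdot \frac{1}{5} \left(-16\right) = 3 \left(-16\right) = -48$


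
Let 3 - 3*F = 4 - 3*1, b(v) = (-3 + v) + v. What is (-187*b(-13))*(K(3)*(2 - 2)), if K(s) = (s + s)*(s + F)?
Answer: 0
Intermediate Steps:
b(v) = -3 + 2*v
F = ⅔ (F = 1 - (4 - 3*1)/3 = 1 - (4 - 3)/3 = 1 - ⅓*1 = 1 - ⅓ = ⅔ ≈ 0.66667)
K(s) = 2*s*(⅔ + s) (K(s) = (s + s)*(s + ⅔) = (2*s)*(⅔ + s) = 2*s*(⅔ + s))
(-187*b(-13))*(K(3)*(2 - 2)) = (-187*(-3 + 2*(-13)))*(((⅔)*3*(2 + 3*3))*(2 - 2)) = (-187*(-3 - 26))*(((⅔)*3*(2 + 9))*0) = (-187*(-29))*(((⅔)*3*11)*0) = 5423*(22*0) = 5423*0 = 0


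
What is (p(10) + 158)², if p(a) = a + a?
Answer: 31684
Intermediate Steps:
p(a) = 2*a
(p(10) + 158)² = (2*10 + 158)² = (20 + 158)² = 178² = 31684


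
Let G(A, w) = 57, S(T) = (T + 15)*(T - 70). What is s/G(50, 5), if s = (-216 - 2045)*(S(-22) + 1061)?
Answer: -202895/3 ≈ -67632.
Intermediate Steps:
S(T) = (-70 + T)*(15 + T) (S(T) = (15 + T)*(-70 + T) = (-70 + T)*(15 + T))
s = -3855005 (s = (-216 - 2045)*((-1050 + (-22)² - 55*(-22)) + 1061) = -2261*((-1050 + 484 + 1210) + 1061) = -2261*(644 + 1061) = -2261*1705 = -3855005)
s/G(50, 5) = -3855005/57 = -3855005*1/57 = -202895/3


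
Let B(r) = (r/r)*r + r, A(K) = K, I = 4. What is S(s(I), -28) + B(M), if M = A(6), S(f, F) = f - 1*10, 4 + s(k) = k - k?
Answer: -2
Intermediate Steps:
s(k) = -4 (s(k) = -4 + (k - k) = -4 + 0 = -4)
S(f, F) = -10 + f (S(f, F) = f - 10 = -10 + f)
M = 6
B(r) = 2*r (B(r) = 1*r + r = r + r = 2*r)
S(s(I), -28) + B(M) = (-10 - 4) + 2*6 = -14 + 12 = -2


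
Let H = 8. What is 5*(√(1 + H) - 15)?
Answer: -60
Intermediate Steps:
5*(√(1 + H) - 15) = 5*(√(1 + 8) - 15) = 5*(√9 - 15) = 5*(3 - 15) = 5*(-12) = -60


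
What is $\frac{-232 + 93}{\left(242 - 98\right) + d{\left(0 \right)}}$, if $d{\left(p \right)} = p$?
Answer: $- \frac{139}{144} \approx -0.96528$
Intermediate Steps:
$\frac{-232 + 93}{\left(242 - 98\right) + d{\left(0 \right)}} = \frac{-232 + 93}{\left(242 - 98\right) + 0} = - \frac{139}{144 + 0} = - \frac{139}{144}$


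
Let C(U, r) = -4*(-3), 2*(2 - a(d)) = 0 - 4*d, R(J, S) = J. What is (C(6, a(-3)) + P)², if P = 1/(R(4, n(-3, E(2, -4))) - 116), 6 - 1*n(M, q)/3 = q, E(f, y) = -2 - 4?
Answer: 1803649/12544 ≈ 143.79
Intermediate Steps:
E(f, y) = -6
n(M, q) = 18 - 3*q
P = -1/112 (P = 1/(4 - 116) = 1/(-112) = -1/112 ≈ -0.0089286)
a(d) = 2 + 2*d (a(d) = 2 - (0 - 4*d)/2 = 2 - (-2)*d = 2 + 2*d)
C(U, r) = 12
(C(6, a(-3)) + P)² = (12 - 1/112)² = (1343/112)² = 1803649/12544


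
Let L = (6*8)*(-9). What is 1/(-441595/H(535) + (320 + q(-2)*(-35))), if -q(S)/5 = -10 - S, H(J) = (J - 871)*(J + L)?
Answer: -4944/5276435 ≈ -0.00093700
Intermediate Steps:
L = -432 (L = 48*(-9) = -432)
H(J) = (-871 + J)*(-432 + J) (H(J) = (J - 871)*(J - 432) = (-871 + J)*(-432 + J))
q(S) = 50 + 5*S (q(S) = -5*(-10 - S) = 50 + 5*S)
1/(-441595/H(535) + (320 + q(-2)*(-35))) = 1/(-441595/(376272 + 535² - 1303*535) + (320 + (50 + 5*(-2))*(-35))) = 1/(-441595/(376272 + 286225 - 697105) + (320 + (50 - 10)*(-35))) = 1/(-441595/(-34608) + (320 + 40*(-35))) = 1/(-441595*(-1/34608) + (320 - 1400)) = 1/(63085/4944 - 1080) = 1/(-5276435/4944) = -4944/5276435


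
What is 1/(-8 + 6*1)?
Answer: -1/2 ≈ -0.50000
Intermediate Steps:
1/(-8 + 6*1) = 1/(-8 + 6) = 1/(-2) = -1/2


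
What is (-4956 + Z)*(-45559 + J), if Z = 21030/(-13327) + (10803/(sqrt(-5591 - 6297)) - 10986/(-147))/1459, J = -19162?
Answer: 305699027492223308/952760557 + 699180963*I*sqrt(743)/4336148 ≈ 3.2086e+8 + 4395.2*I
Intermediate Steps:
Z = -1454652256/952760557 - 10803*I*sqrt(743)/4336148 (Z = 21030*(-1/13327) + (10803/(sqrt(-11888)) - 10986*(-1/147))*(1/1459) = -21030/13327 + (10803/((4*I*sqrt(743))) + 3662/49)*(1/1459) = -21030/13327 + (10803*(-I*sqrt(743)/2972) + 3662/49)*(1/1459) = -21030/13327 + (-10803*I*sqrt(743)/2972 + 3662/49)*(1/1459) = -21030/13327 + (3662/49 - 10803*I*sqrt(743)/2972)*(1/1459) = -21030/13327 + (3662/71491 - 10803*I*sqrt(743)/4336148) = -1454652256/952760557 - 10803*I*sqrt(743)/4336148 ≈ -1.5268 - 0.06791*I)
(-4956 + Z)*(-45559 + J) = (-4956 + (-1454652256/952760557 - 10803*I*sqrt(743)/4336148))*(-45559 - 19162) = (-4723335972748/952760557 - 10803*I*sqrt(743)/4336148)*(-64721) = 305699027492223308/952760557 + 699180963*I*sqrt(743)/4336148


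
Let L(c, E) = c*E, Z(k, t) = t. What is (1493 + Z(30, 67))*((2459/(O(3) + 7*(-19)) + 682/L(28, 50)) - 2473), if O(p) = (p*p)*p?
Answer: -7222088406/1855 ≈ -3.8933e+6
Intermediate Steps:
O(p) = p³ (O(p) = p²*p = p³)
L(c, E) = E*c
(1493 + Z(30, 67))*((2459/(O(3) + 7*(-19)) + 682/L(28, 50)) - 2473) = (1493 + 67)*((2459/(3³ + 7*(-19)) + 682/((50*28))) - 2473) = 1560*((2459/(27 - 133) + 682/1400) - 2473) = 1560*((2459/(-106) + 682*(1/1400)) - 2473) = 1560*((2459*(-1/106) + 341/700) - 2473) = 1560*((-2459/106 + 341/700) - 2473) = 1560*(-842577/37100 - 2473) = 1560*(-92590877/37100) = -7222088406/1855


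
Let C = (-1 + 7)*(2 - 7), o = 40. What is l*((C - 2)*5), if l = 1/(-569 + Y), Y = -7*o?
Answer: 160/849 ≈ 0.18846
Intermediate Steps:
C = -30 (C = 6*(-5) = -30)
Y = -280 (Y = -7*40 = -280)
l = -1/849 (l = 1/(-569 - 280) = 1/(-849) = -1/849 ≈ -0.0011779)
l*((C - 2)*5) = -(-30 - 2)*5/849 = -(-32)*5/849 = -1/849*(-160) = 160/849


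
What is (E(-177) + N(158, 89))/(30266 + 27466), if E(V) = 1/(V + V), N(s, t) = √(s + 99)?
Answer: -1/20437128 + √257/57732 ≈ 0.00027763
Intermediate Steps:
N(s, t) = √(99 + s)
E(V) = 1/(2*V)
(E(-177) + N(158, 89))/(30266 + 27466) = ((½)/(-177) + √(99 + 158))/(30266 + 27466) = ((½)*(-1/177) + √257)/57732 = (-1/354 + √257)*(1/57732) = -1/20437128 + √257/57732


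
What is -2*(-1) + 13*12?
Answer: 158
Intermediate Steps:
-2*(-1) + 13*12 = 2 + 156 = 158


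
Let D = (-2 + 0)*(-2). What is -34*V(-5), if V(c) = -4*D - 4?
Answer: 680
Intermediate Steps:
D = 4 (D = -2*(-2) = 4)
V(c) = -20 (V(c) = -4*4 - 4 = -16 - 4 = -20)
-34*V(-5) = -34*(-20) = 680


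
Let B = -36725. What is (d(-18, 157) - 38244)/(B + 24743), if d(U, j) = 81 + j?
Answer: 19003/5991 ≈ 3.1719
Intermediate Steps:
(d(-18, 157) - 38244)/(B + 24743) = ((81 + 157) - 38244)/(-36725 + 24743) = (238 - 38244)/(-11982) = -38006*(-1/11982) = 19003/5991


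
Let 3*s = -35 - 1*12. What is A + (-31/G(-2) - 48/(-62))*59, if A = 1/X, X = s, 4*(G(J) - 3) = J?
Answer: -4997411/7285 ≈ -685.99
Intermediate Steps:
s = -47/3 (s = (-35 - 1*12)/3 = (-35 - 12)/3 = (1/3)*(-47) = -47/3 ≈ -15.667)
G(J) = 3 + J/4
X = -47/3 ≈ -15.667
A = -3/47 (A = 1/(-47/3) = -3/47 ≈ -0.063830)
A + (-31/G(-2) - 48/(-62))*59 = -3/47 + (-31/(3 + (1/4)*(-2)) - 48/(-62))*59 = -3/47 + (-31/(3 - 1/2) - 48*(-1/62))*59 = -3/47 + (-31/5/2 + 24/31)*59 = -3/47 + (-31*2/5 + 24/31)*59 = -3/47 + (-62/5 + 24/31)*59 = -3/47 - 1802/155*59 = -3/47 - 106318/155 = -4997411/7285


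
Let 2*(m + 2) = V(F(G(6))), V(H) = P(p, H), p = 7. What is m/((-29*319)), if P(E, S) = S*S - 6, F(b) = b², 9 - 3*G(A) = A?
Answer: 9/18502 ≈ 0.00048643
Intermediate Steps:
G(A) = 3 - A/3
P(E, S) = -6 + S² (P(E, S) = S² - 6 = -6 + S²)
V(H) = -6 + H²
m = -9/2 (m = -2 + (-6 + ((3 - ⅓*6)²)²)/2 = -2 + (-6 + ((3 - 2)²)²)/2 = -2 + (-6 + (1²)²)/2 = -2 + (-6 + 1²)/2 = -2 + (-6 + 1)/2 = -2 + (½)*(-5) = -2 - 5/2 = -9/2 ≈ -4.5000)
m/((-29*319)) = -9/(2*((-29*319))) = -9/2/(-9251) = -9/2*(-1/9251) = 9/18502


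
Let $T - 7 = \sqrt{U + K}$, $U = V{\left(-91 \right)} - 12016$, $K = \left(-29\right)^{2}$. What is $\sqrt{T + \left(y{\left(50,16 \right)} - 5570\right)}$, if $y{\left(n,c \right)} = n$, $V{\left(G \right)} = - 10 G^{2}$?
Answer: $\sqrt{-5513 + i \sqrt{93985}} \approx 2.0637 + 74.278 i$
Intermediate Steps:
$K = 841$
$U = -94826$ ($U = - 10 \left(-91\right)^{2} - 12016 = \left(-10\right) 8281 - 12016 = -82810 - 12016 = -94826$)
$T = 7 + i \sqrt{93985}$ ($T = 7 + \sqrt{-94826 + 841} = 7 + \sqrt{-93985} = 7 + i \sqrt{93985} \approx 7.0 + 306.57 i$)
$\sqrt{T + \left(y{\left(50,16 \right)} - 5570\right)} = \sqrt{\left(7 + i \sqrt{93985}\right) + \left(50 - 5570\right)} = \sqrt{\left(7 + i \sqrt{93985}\right) - 5520} = \sqrt{-5513 + i \sqrt{93985}}$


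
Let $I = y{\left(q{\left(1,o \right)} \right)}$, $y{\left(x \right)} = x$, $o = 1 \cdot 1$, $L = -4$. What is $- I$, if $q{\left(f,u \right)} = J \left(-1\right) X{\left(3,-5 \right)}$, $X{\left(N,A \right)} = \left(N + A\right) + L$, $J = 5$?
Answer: $-30$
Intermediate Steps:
$X{\left(N,A \right)} = -4 + A + N$ ($X{\left(N,A \right)} = \left(N + A\right) - 4 = \left(A + N\right) - 4 = -4 + A + N$)
$o = 1$
$q{\left(f,u \right)} = 30$ ($q{\left(f,u \right)} = 5 \left(-1\right) \left(-4 - 5 + 3\right) = \left(-5\right) \left(-6\right) = 30$)
$I = 30$
$- I = \left(-1\right) 30 = -30$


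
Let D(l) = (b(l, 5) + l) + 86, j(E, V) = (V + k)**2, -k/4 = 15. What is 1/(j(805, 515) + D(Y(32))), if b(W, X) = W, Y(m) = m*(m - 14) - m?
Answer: 1/208199 ≈ 4.8031e-6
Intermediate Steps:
k = -60 (k = -4*15 = -60)
j(E, V) = (-60 + V)**2 (j(E, V) = (V - 60)**2 = (-60 + V)**2)
Y(m) = -m + m*(-14 + m) (Y(m) = m*(-14 + m) - m = -m + m*(-14 + m))
D(l) = 86 + 2*l (D(l) = (l + l) + 86 = 2*l + 86 = 86 + 2*l)
1/(j(805, 515) + D(Y(32))) = 1/((-60 + 515)**2 + (86 + 2*(32*(-15 + 32)))) = 1/(455**2 + (86 + 2*(32*17))) = 1/(207025 + (86 + 2*544)) = 1/(207025 + (86 + 1088)) = 1/(207025 + 1174) = 1/208199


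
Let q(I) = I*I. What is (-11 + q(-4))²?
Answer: 25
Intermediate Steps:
q(I) = I²
(-11 + q(-4))² = (-11 + (-4)²)² = (-11 + 16)² = 5² = 25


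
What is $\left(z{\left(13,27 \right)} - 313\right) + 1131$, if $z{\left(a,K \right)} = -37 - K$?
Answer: $754$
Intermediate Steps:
$\left(z{\left(13,27 \right)} - 313\right) + 1131 = \left(\left(-37 - 27\right) - 313\right) + 1131 = \left(-64 - 313\right) + 1131 = -377 + 1131 = 754$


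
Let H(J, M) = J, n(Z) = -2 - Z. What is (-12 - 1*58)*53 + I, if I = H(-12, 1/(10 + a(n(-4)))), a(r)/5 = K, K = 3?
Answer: -3722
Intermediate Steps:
a(r) = 15 (a(r) = 5*3 = 15)
I = -12
(-12 - 1*58)*53 + I = (-12 - 1*58)*53 - 12 = (-12 - 58)*53 - 12 = -70*53 - 12 = -3710 - 12 = -3722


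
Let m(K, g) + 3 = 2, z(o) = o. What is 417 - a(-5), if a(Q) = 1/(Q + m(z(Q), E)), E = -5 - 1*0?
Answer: 2503/6 ≈ 417.17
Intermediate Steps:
E = -5 (E = -5 + 0 = -5)
m(K, g) = -1 (m(K, g) = -3 + 2 = -1)
a(Q) = 1/(-1 + Q) (a(Q) = 1/(Q - 1) = 1/(-1 + Q))
417 - a(-5) = 417 - 1/(-1 - 5) = 417 - 1/(-6) = 417 - 1*(-⅙) = 417 + ⅙ = 2503/6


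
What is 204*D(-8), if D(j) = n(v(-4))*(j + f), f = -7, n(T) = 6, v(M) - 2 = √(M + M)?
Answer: -18360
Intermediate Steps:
v(M) = 2 + √2*√M (v(M) = 2 + √(M + M) = 2 + √(2*M) = 2 + √2*√M)
D(j) = -42 + 6*j (D(j) = 6*(j - 7) = 6*(-7 + j) = -42 + 6*j)
204*D(-8) = 204*(-42 + 6*(-8)) = 204*(-42 - 48) = 204*(-90) = -18360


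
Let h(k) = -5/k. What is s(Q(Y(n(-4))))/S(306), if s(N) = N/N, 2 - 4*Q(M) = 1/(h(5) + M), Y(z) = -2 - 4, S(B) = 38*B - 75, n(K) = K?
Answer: 1/11553 ≈ 8.6558e-5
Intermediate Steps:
S(B) = -75 + 38*B
Y(z) = -6
Q(M) = 1/2 - 1/(4*(-1 + M)) (Q(M) = 1/2 - 1/(4*(-5/5 + M)) = 1/2 - 1/(4*(-5*1/5 + M)) = 1/2 - 1/(4*(-1 + M)))
s(N) = 1
s(Q(Y(n(-4))))/S(306) = 1/(-75 + 38*306) = 1/(-75 + 11628) = 1/11553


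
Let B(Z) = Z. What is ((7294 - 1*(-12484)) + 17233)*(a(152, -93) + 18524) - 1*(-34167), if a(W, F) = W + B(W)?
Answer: 696877275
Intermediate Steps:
a(W, F) = 2*W (a(W, F) = W + W = 2*W)
((7294 - 1*(-12484)) + 17233)*(a(152, -93) + 18524) - 1*(-34167) = ((7294 - 1*(-12484)) + 17233)*(2*152 + 18524) - 1*(-34167) = ((7294 + 12484) + 17233)*(304 + 18524) + 34167 = (19778 + 17233)*18828 + 34167 = 37011*18828 + 34167 = 696843108 + 34167 = 696877275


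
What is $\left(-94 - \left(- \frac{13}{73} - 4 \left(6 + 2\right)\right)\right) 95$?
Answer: $- \frac{428735}{73} \approx -5873.1$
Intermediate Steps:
$\left(-94 - \left(- \frac{13}{73} - 4 \left(6 + 2\right)\right)\right) 95 = \left(-94 + \left(\left(-13\right) \left(- \frac{1}{73}\right) + 4 \cdot 8\right)\right) 95 = \left(-94 + \left(\frac{13}{73} + 32\right)\right) 95 = \left(-94 + \frac{2349}{73}\right) 95 = \left(- \frac{4513}{73}\right) 95 = - \frac{428735}{73}$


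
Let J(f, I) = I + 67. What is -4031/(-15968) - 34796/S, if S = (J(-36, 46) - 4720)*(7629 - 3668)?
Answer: 74114628665/291389285536 ≈ 0.25435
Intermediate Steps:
J(f, I) = 67 + I
S = -18248327 (S = ((67 + 46) - 4720)*(7629 - 3668) = (113 - 4720)*3961 = -4607*3961 = -18248327)
-4031/(-15968) - 34796/S = -4031/(-15968) - 34796/(-18248327) = -4031*(-1/15968) - 34796*(-1/18248327) = 4031/15968 + 34796/18248327 = 74114628665/291389285536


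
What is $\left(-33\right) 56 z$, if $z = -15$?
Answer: $27720$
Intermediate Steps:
$\left(-33\right) 56 z = \left(-33\right) 56 \left(-15\right) = \left(-1848\right) \left(-15\right) = 27720$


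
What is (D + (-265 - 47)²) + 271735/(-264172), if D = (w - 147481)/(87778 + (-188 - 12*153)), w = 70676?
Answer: 1102584234399511/11326902844 ≈ 97342.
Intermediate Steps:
D = -76805/85754 (D = (70676 - 147481)/(87778 + (-188 - 12*153)) = -76805/(87778 + (-188 - 1836)) = -76805/(87778 - 2024) = -76805/85754 ≈ -0.89564)
(D + (-265 - 47)²) + 271735/(-264172) = (-76805/85754 + (-265 - 47)²) + 271735/(-264172) = (-76805/85754 + (-312)²) + 271735*(-1/264172) = (-76805/85754 + 97344) - 271735/264172 = 8347560571/85754 - 271735/264172 = 1102584234399511/11326902844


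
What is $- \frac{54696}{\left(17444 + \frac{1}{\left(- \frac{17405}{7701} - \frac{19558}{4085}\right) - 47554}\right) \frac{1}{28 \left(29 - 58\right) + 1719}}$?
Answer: $- \frac{74225554823669392056}{26099769752385227} \approx -2843.9$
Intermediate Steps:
$- \frac{54696}{\left(17444 + \frac{1}{\left(- \frac{17405}{7701} - \frac{19558}{4085}\right) - 47554}\right) \frac{1}{28 \left(29 - 58\right) + 1719}} = - \frac{54696}{\left(17444 + \frac{1}{\left(\left(-17405\right) \frac{1}{7701} - \frac{19558}{4085}\right) - 47554}\right) \frac{1}{28 \left(-29\right) + 1719}} = - \frac{54696}{\left(17444 + \frac{1}{\left(- \frac{17405}{7701} - \frac{19558}{4085}\right) - 47554}\right) \frac{1}{-812 + 1719}} = - \frac{54696}{\left(17444 + \frac{1}{- \frac{221715583}{31458585} - 47554}\right) \frac{1}{907}} = - \frac{54696}{\left(17444 + \frac{1}{- \frac{1496203266673}{31458585}}\right) \frac{1}{907}} = - \frac{54696}{\left(17444 - \frac{31458585}{1496203266673}\right) \frac{1}{907}} = - \frac{54696}{\frac{26099769752385227}{1496203266673} \cdot \frac{1}{907}} = - \frac{54696}{\frac{26099769752385227}{1357056362872411}} = \left(-54696\right) \frac{1357056362872411}{26099769752385227} = - \frac{74225554823669392056}{26099769752385227}$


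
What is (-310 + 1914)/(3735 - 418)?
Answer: 1604/3317 ≈ 0.48357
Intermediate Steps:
(-310 + 1914)/(3735 - 418) = 1604/3317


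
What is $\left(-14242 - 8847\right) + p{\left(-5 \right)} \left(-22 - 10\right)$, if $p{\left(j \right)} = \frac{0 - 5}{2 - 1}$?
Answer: $-22929$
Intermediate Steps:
$p{\left(j \right)} = -5$ ($p{\left(j \right)} = - \frac{5}{1} = \left(-5\right) 1 = -5$)
$\left(-14242 - 8847\right) + p{\left(-5 \right)} \left(-22 - 10\right) = \left(-14242 - 8847\right) - 5 \left(-22 - 10\right) = -23089 - -160 = -23089 + 160 = -22929$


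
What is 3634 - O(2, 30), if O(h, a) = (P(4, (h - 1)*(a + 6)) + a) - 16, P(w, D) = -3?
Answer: 3623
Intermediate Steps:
O(h, a) = -19 + a (O(h, a) = (-3 + a) - 16 = -19 + a)
3634 - O(2, 30) = 3634 - (-19 + 30) = 3634 - 1*11 = 3634 - 11 = 3623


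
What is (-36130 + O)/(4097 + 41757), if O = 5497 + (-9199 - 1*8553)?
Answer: -48385/45854 ≈ -1.0552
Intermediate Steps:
O = -12255 (O = 5497 + (-9199 - 8553) = 5497 - 17752 = -12255)
(-36130 + O)/(4097 + 41757) = (-36130 - 12255)/(4097 + 41757) = -48385/45854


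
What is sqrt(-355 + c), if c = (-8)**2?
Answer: I*sqrt(291) ≈ 17.059*I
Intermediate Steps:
c = 64
sqrt(-355 + c) = sqrt(-355 + 64) = sqrt(-291) = I*sqrt(291)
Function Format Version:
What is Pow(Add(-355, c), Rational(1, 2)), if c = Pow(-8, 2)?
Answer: Mul(I, Pow(291, Rational(1, 2))) ≈ Mul(17.059, I)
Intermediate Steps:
c = 64
Pow(Add(-355, c), Rational(1, 2)) = Pow(Add(-355, 64), Rational(1, 2)) = Pow(-291, Rational(1, 2)) = Mul(I, Pow(291, Rational(1, 2)))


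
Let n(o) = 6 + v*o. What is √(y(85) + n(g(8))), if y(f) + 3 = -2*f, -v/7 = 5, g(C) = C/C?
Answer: I*√202 ≈ 14.213*I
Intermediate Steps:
g(C) = 1
v = -35 (v = -7*5 = -35)
y(f) = -3 - 2*f
n(o) = 6 - 35*o
√(y(85) + n(g(8))) = √((-3 - 2*85) + (6 - 35*1)) = √((-3 - 170) + (6 - 35)) = √(-173 - 29) = √(-202) = I*√202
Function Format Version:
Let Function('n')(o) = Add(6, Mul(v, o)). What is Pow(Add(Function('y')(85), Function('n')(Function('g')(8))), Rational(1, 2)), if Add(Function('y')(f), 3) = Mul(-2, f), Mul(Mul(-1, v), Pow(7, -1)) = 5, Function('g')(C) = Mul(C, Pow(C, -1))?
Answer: Mul(I, Pow(202, Rational(1, 2))) ≈ Mul(14.213, I)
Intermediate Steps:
Function('g')(C) = 1
v = -35 (v = Mul(-7, 5) = -35)
Function('y')(f) = Add(-3, Mul(-2, f))
Function('n')(o) = Add(6, Mul(-35, o))
Pow(Add(Function('y')(85), Function('n')(Function('g')(8))), Rational(1, 2)) = Pow(Add(Add(-3, Mul(-2, 85)), Add(6, Mul(-35, 1))), Rational(1, 2)) = Pow(Add(Add(-3, -170), Add(6, -35)), Rational(1, 2)) = Pow(Add(-173, -29), Rational(1, 2)) = Pow(-202, Rational(1, 2)) = Mul(I, Pow(202, Rational(1, 2)))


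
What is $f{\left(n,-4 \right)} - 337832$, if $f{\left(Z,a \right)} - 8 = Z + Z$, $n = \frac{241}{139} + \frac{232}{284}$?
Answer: $- \frac{3333934710}{9869} \approx -3.3782 \cdot 10^{5}$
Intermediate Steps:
$n = \frac{25173}{9869}$ ($n = 241 \cdot \frac{1}{139} + 232 \cdot \frac{1}{284} = \frac{241}{139} + \frac{58}{71} = \frac{25173}{9869} \approx 2.5507$)
$f{\left(Z,a \right)} = 8 + 2 Z$ ($f{\left(Z,a \right)} = 8 + \left(Z + Z\right) = 8 + 2 Z$)
$f{\left(n,-4 \right)} - 337832 = \left(8 + 2 \cdot \frac{25173}{9869}\right) - 337832 = \left(8 + \frac{50346}{9869}\right) - 337832 = \frac{129298}{9869} - 337832 = - \frac{3333934710}{9869}$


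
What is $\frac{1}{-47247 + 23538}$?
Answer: $- \frac{1}{23709} \approx -4.2178 \cdot 10^{-5}$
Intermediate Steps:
$\frac{1}{-47247 + 23538} = \frac{1}{-23709} = - \frac{1}{23709}$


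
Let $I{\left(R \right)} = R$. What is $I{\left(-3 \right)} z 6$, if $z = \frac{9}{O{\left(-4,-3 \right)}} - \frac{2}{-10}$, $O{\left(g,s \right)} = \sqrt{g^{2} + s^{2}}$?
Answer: $-36$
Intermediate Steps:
$z = 2$ ($z = \frac{9}{\sqrt{\left(-4\right)^{2} + \left(-3\right)^{2}}} - \frac{2}{-10} = \frac{9}{\sqrt{16 + 9}} - - \frac{1}{5} = \frac{9}{\sqrt{25}} + \frac{1}{5} = \frac{9}{5} + \frac{1}{5} = 2$)
$I{\left(-3 \right)} z 6 = \left(-3\right) 2 \cdot 6 = \left(-6\right) 6 = -36$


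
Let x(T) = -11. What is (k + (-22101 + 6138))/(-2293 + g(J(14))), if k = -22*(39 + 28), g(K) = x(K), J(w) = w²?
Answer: 17437/2304 ≈ 7.5681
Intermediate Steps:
g(K) = -11
k = -1474 (k = -22*67 = -1474)
(k + (-22101 + 6138))/(-2293 + g(J(14))) = (-1474 + (-22101 + 6138))/(-2293 - 11) = (-1474 - 15963)/(-2304) = -17437*(-1/2304) = 17437/2304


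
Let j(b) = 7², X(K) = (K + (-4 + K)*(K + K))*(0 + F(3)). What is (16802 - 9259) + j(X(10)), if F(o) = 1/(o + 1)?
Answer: 7592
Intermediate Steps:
F(o) = 1/(1 + o)
X(K) = K/4 + K*(-4 + K)/2 (X(K) = (K + (-4 + K)*(K + K))*(0 + 1/(1 + 3)) = (K + (-4 + K)*(2*K))*(0 + 1/4) = (K + 2*K*(-4 + K))*(0 + ¼) = (K + 2*K*(-4 + K))*(¼) = K/4 + K*(-4 + K)/2)
j(b) = 49
(16802 - 9259) + j(X(10)) = (16802 - 9259) + 49 = 7543 + 49 = 7592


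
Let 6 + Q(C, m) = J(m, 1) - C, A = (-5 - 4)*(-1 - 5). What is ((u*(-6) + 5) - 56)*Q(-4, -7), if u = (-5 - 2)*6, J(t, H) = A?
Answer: 10452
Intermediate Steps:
A = 54 (A = -9*(-6) = 54)
J(t, H) = 54
u = -42 (u = -7*6 = -42)
Q(C, m) = 48 - C (Q(C, m) = -6 + (54 - C) = 48 - C)
((u*(-6) + 5) - 56)*Q(-4, -7) = ((-42*(-6) + 5) - 56)*(48 - 1*(-4)) = ((252 + 5) - 56)*(48 + 4) = (257 - 56)*52 = 201*52 = 10452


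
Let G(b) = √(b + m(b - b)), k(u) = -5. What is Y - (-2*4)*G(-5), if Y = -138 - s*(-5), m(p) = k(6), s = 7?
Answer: -103 + 8*I*√10 ≈ -103.0 + 25.298*I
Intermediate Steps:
m(p) = -5
G(b) = √(-5 + b) (G(b) = √(b - 5) = √(-5 + b))
Y = -103 (Y = -138 - 7*(-5) = -138 - 1*(-35) = -138 + 35 = -103)
Y - (-2*4)*G(-5) = -103 - (-2*4)*√(-5 - 5) = -103 - (-8)*√(-10) = -103 - (-8)*I*√10 = -103 + 8*I*√10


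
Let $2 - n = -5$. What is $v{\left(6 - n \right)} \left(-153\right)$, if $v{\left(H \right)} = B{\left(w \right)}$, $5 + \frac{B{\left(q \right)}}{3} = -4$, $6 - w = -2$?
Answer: $4131$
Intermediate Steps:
$n = 7$ ($n = 2 - -5 = 2 + 5 = 7$)
$w = 8$ ($w = 6 - -2 = 6 + 2 = 8$)
$B{\left(q \right)} = -27$ ($B{\left(q \right)} = -15 + 3 \left(-4\right) = -15 - 12 = -27$)
$v{\left(H \right)} = -27$
$v{\left(6 - n \right)} \left(-153\right) = \left(-27\right) \left(-153\right) = 4131$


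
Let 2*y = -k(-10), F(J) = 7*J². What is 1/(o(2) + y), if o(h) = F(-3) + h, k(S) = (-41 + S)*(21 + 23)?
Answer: 1/1187 ≈ 0.00084246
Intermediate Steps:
k(S) = -1804 + 44*S (k(S) = (-41 + S)*44 = -1804 + 44*S)
o(h) = 63 + h (o(h) = 7*(-3)² + h = 7*9 + h = 63 + h)
y = 1122 (y = (-(-1804 + 44*(-10)))/2 = (-(-1804 - 440))/2 = (-1*(-2244))/2 = (½)*2244 = 1122)
1/(o(2) + y) = 1/((63 + 2) + 1122) = 1/(65 + 1122) = 1/1187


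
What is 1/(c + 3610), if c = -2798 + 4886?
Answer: 1/5698 ≈ 0.00017550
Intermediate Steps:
c = 2088
1/(c + 3610) = 1/(2088 + 3610) = 1/5698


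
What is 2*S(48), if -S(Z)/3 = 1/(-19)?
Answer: 6/19 ≈ 0.31579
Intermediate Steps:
S(Z) = 3/19 (S(Z) = -3/(-19) = -3*(-1/19) = 3/19)
2*S(48) = 2*(3/19) = 6/19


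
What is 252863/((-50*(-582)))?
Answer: 252863/29100 ≈ 8.6895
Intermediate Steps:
252863/((-50*(-582))) = 252863/29100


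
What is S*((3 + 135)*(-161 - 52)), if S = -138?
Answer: 4056372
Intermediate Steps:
S*((3 + 135)*(-161 - 52)) = -138*(3 + 135)*(-161 - 52) = -19044*(-213) = -138*(-29394) = 4056372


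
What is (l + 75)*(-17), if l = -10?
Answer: -1105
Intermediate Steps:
(l + 75)*(-17) = (-10 + 75)*(-17) = 65*(-17) = -1105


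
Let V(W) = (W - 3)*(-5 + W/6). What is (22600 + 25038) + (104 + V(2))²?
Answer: 535018/9 ≈ 59446.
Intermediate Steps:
V(W) = (-5 + W/6)*(-3 + W) (V(W) = (-3 + W)*(-5 + W*(⅙)) = (-3 + W)*(-5 + W/6) = (-5 + W/6)*(-3 + W))
(22600 + 25038) + (104 + V(2))² = (22600 + 25038) + (104 + (15 - 11/2*2 + (⅙)*2²))² = 47638 + (104 + (15 - 11 + (⅙)*4))² = 47638 + (104 + (15 - 11 + ⅔))² = 47638 + (104 + 14/3)² = 47638 + (326/3)² = 47638 + 106276/9 = 535018/9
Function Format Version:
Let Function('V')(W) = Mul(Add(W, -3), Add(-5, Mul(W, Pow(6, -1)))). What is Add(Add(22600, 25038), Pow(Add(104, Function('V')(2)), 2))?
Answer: Rational(535018, 9) ≈ 59446.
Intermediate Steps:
Function('V')(W) = Mul(Add(-5, Mul(Rational(1, 6), W)), Add(-3, W)) (Function('V')(W) = Mul(Add(-3, W), Add(-5, Mul(W, Rational(1, 6)))) = Mul(Add(-3, W), Add(-5, Mul(Rational(1, 6), W))) = Mul(Add(-5, Mul(Rational(1, 6), W)), Add(-3, W)))
Add(Add(22600, 25038), Pow(Add(104, Function('V')(2)), 2)) = Add(Add(22600, 25038), Pow(Add(104, Add(15, Mul(Rational(-11, 2), 2), Mul(Rational(1, 6), Pow(2, 2)))), 2)) = Add(47638, Pow(Add(104, Add(15, -11, Mul(Rational(1, 6), 4))), 2)) = Add(47638, Pow(Add(104, Add(15, -11, Rational(2, 3))), 2)) = Add(47638, Pow(Add(104, Rational(14, 3)), 2)) = Add(47638, Pow(Rational(326, 3), 2)) = Add(47638, Rational(106276, 9)) = Rational(535018, 9)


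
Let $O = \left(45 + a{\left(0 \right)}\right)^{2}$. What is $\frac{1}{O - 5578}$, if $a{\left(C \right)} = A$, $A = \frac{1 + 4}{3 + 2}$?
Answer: $- \frac{1}{3462} \approx -0.00028885$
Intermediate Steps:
$A = 1$ ($A = \frac{5}{5} = 5 \cdot \frac{1}{5} = 1$)
$a{\left(C \right)} = 1$
$O = 2116$ ($O = \left(45 + 1\right)^{2} = 46^{2} = 2116$)
$\frac{1}{O - 5578} = \frac{1}{2116 - 5578} = \frac{1}{-3462} = - \frac{1}{3462}$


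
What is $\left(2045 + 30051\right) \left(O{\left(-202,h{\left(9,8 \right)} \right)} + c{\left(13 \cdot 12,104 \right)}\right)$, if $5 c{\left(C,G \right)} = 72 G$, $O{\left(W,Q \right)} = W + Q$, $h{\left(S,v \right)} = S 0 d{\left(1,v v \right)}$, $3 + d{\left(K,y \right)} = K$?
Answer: $\frac{207917888}{5} \approx 4.1584 \cdot 10^{7}$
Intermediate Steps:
$d{\left(K,y \right)} = -3 + K$
$h{\left(S,v \right)} = 0$ ($h{\left(S,v \right)} = S 0 \left(-3 + 1\right) = 0 \left(-2\right) = 0$)
$O{\left(W,Q \right)} = Q + W$
$c{\left(C,G \right)} = \frac{72 G}{5}$
$\left(2045 + 30051\right) \left(O{\left(-202,h{\left(9,8 \right)} \right)} + c{\left(13 \cdot 12,104 \right)}\right) = \left(2045 + 30051\right) \left(\left(0 - 202\right) + \frac{72}{5} \cdot 104\right) = 32096 \left(-202 + \frac{7488}{5}\right) = 32096 \cdot \frac{6478}{5} = \frac{207917888}{5}$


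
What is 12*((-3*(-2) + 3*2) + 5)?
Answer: 204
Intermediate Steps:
12*((-3*(-2) + 3*2) + 5) = 12*((6 + 6) + 5) = 12*(12 + 5) = 12*17 = 204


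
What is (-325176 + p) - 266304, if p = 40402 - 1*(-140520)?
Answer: -410558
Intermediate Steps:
p = 180922 (p = 40402 + 140520 = 180922)
(-325176 + p) - 266304 = (-325176 + 180922) - 266304 = -144254 - 266304 = -410558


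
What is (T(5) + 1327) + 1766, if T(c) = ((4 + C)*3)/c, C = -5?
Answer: 15462/5 ≈ 3092.4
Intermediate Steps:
T(c) = -3/c (T(c) = ((4 - 5)*3)/c = (-1*3)/c = -3/c)
(T(5) + 1327) + 1766 = (-3/5 + 1327) + 1766 = (-3*⅕ + 1327) + 1766 = (-⅗ + 1327) + 1766 = 6632/5 + 1766 = 15462/5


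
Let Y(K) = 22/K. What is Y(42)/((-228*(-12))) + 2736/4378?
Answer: 78623887/125771184 ≈ 0.62513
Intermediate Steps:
Y(42)/((-228*(-12))) + 2736/4378 = (22/42)/((-228*(-12))) + 2736/4378 = (22*(1/42))/2736 + 2736*(1/4378) = (11/21)*(1/2736) + 1368/2189 = 11/57456 + 1368/2189 = 78623887/125771184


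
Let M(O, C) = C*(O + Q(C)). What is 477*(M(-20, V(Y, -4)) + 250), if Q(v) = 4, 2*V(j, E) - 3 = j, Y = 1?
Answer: 103986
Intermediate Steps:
V(j, E) = 3/2 + j/2
M(O, C) = C*(4 + O) (M(O, C) = C*(O + 4) = C*(4 + O))
477*(M(-20, V(Y, -4)) + 250) = 477*((3/2 + (1/2)*1)*(4 - 20) + 250) = 477*((3/2 + 1/2)*(-16) + 250) = 477*(2*(-16) + 250) = 477*(-32 + 250) = 477*218 = 103986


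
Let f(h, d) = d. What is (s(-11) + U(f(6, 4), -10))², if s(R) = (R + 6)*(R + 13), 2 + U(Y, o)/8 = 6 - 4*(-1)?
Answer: 2916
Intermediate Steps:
U(Y, o) = 64 (U(Y, o) = -16 + 8*(6 - 4*(-1)) = -16 + 8*(6 + 4) = -16 + 8*10 = -16 + 80 = 64)
s(R) = (6 + R)*(13 + R)
(s(-11) + U(f(6, 4), -10))² = ((78 + (-11)² + 19*(-11)) + 64)² = ((78 + 121 - 209) + 64)² = (-10 + 64)² = 54² = 2916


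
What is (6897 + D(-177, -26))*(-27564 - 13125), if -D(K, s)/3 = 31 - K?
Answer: -255242097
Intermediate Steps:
D(K, s) = -93 + 3*K (D(K, s) = -3*(31 - K) = -93 + 3*K)
(6897 + D(-177, -26))*(-27564 - 13125) = (6897 + (-93 + 3*(-177)))*(-27564 - 13125) = (6897 + (-93 - 531))*(-40689) = (6897 - 624)*(-40689) = 6273*(-40689) = -255242097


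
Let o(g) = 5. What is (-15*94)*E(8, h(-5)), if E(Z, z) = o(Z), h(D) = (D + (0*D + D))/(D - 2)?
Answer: -7050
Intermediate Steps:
h(D) = 2*D/(-2 + D) (h(D) = (D + (0 + D))/(-2 + D) = (D + D)/(-2 + D) = (2*D)/(-2 + D) = 2*D/(-2 + D))
E(Z, z) = 5
(-15*94)*E(8, h(-5)) = -15*94*5 = -1410*5 = -7050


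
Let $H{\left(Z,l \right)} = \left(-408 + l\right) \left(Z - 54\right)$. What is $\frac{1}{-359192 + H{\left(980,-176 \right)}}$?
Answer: $- \frac{1}{899976} \approx -1.1111 \cdot 10^{-6}$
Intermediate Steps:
$H{\left(Z,l \right)} = \left(-408 + l\right) \left(-54 + Z\right)$
$\frac{1}{-359192 + H{\left(980,-176 \right)}} = \frac{1}{-359192 + \left(22032 - 399840 - -9504 + 980 \left(-176\right)\right)} = \frac{1}{-359192 + \left(22032 - 399840 + 9504 - 172480\right)} = \frac{1}{-359192 - 540784} = \frac{1}{-899976} = - \frac{1}{899976}$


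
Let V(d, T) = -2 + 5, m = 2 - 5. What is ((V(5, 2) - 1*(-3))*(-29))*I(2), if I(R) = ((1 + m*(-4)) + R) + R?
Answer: -2958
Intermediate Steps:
m = -3
V(d, T) = 3
I(R) = 13 + 2*R (I(R) = ((1 - 3*(-4)) + R) + R = ((1 + 12) + R) + R = (13 + R) + R = 13 + 2*R)
((V(5, 2) - 1*(-3))*(-29))*I(2) = ((3 - 1*(-3))*(-29))*(13 + 2*2) = ((3 + 3)*(-29))*(13 + 4) = (6*(-29))*17 = -174*17 = -2958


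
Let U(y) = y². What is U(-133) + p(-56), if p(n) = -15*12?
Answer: 17509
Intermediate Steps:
p(n) = -180
U(-133) + p(-56) = (-133)² - 180 = 17689 - 180 = 17509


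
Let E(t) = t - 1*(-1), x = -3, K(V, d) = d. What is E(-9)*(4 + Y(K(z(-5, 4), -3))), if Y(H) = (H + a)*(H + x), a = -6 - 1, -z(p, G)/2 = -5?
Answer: -512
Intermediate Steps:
z(p, G) = 10 (z(p, G) = -2*(-5) = 10)
a = -7
E(t) = 1 + t (E(t) = t + 1 = 1 + t)
Y(H) = (-7 + H)*(-3 + H) (Y(H) = (H - 7)*(H - 3) = (-7 + H)*(-3 + H))
E(-9)*(4 + Y(K(z(-5, 4), -3))) = (1 - 9)*(4 + (21 + (-3)² - 10*(-3))) = -8*(4 + (21 + 9 + 30)) = -8*(4 + 60) = -8*64 = -512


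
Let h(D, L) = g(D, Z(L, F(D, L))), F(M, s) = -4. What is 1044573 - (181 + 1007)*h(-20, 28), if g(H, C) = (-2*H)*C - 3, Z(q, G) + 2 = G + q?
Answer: 2697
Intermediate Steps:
Z(q, G) = -2 + G + q (Z(q, G) = -2 + (G + q) = -2 + G + q)
g(H, C) = -3 - 2*C*H (g(H, C) = -2*C*H - 3 = -3 - 2*C*H)
h(D, L) = -3 - 2*D*(-6 + L) (h(D, L) = -3 - 2*(-2 - 4 + L)*D = -3 - 2*(-6 + L)*D = -3 - 2*D*(-6 + L))
1044573 - (181 + 1007)*h(-20, 28) = 1044573 - (181 + 1007)*(-3 - 2*(-20)*(-6 + 28)) = 1044573 - 1188*(-3 - 2*(-20)*22) = 1044573 - 1188*(-3 + 880) = 1044573 - 1188*877 = 1044573 - 1*1041876 = 1044573 - 1041876 = 2697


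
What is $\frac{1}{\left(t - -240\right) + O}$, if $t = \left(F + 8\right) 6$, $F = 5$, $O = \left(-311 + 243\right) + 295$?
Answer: $\frac{1}{545} \approx 0.0018349$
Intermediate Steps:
$O = 227$ ($O = -68 + 295 = 227$)
$t = 78$ ($t = \left(5 + 8\right) 6 = 13 \cdot 6 = 78$)
$\frac{1}{\left(t - -240\right) + O} = \frac{1}{\left(78 - -240\right) + 227} = \frac{1}{\left(78 + 240\right) + 227} = \frac{1}{318 + 227} = \frac{1}{545}$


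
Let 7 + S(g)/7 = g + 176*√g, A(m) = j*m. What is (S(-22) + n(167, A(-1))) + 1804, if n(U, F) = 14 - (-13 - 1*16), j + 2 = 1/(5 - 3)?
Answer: 1644 + 1232*I*√22 ≈ 1644.0 + 5778.6*I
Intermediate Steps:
j = -3/2 (j = -2 + 1/(5 - 3) = -2 + 1/2 = -2 + ½ = -3/2 ≈ -1.5000)
A(m) = -3*m/2
n(U, F) = 43 (n(U, F) = 14 - (-13 - 16) = 14 - 1*(-29) = 14 + 29 = 43)
S(g) = -49 + 7*g + 1232*√g (S(g) = -49 + 7*(g + 176*√g) = -49 + (7*g + 1232*√g) = -49 + 7*g + 1232*√g)
(S(-22) + n(167, A(-1))) + 1804 = ((-49 + 7*(-22) + 1232*√(-22)) + 43) + 1804 = ((-49 - 154 + 1232*(I*√22)) + 43) + 1804 = ((-49 - 154 + 1232*I*√22) + 43) + 1804 = ((-203 + 1232*I*√22) + 43) + 1804 = (-160 + 1232*I*√22) + 1804 = 1644 + 1232*I*√22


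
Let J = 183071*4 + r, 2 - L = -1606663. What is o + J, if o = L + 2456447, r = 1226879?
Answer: 6022275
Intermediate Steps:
L = 1606665 (L = 2 - 1*(-1606663) = 2 + 1606663 = 1606665)
J = 1959163 (J = 183071*4 + 1226879 = 732284 + 1226879 = 1959163)
o = 4063112 (o = 1606665 + 2456447 = 4063112)
o + J = 4063112 + 1959163 = 6022275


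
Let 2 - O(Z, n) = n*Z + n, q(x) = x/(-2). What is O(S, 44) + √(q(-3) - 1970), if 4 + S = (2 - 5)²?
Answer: -262 + I*√7874/2 ≈ -262.0 + 44.368*I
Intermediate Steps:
q(x) = -x/2 (q(x) = x*(-½) = -x/2)
S = 5 (S = -4 + (2 - 5)² = -4 + (-3)² = -4 + 9 = 5)
O(Z, n) = 2 - n - Z*n (O(Z, n) = 2 - (n*Z + n) = 2 - (Z*n + n) = 2 - (n + Z*n) = 2 + (-n - Z*n) = 2 - n - Z*n)
O(S, 44) + √(q(-3) - 1970) = (2 - 1*44 - 1*5*44) + √(-½*(-3) - 1970) = (2 - 44 - 220) + √(3/2 - 1970) = -262 + √(-3937/2) = -262 + I*√7874/2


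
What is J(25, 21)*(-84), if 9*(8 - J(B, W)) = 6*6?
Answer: -336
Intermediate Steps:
J(B, W) = 4 (J(B, W) = 8 - 2*6/3 = 8 - 1/9*36 = 8 - 4 = 4)
J(25, 21)*(-84) = 4*(-84) = -336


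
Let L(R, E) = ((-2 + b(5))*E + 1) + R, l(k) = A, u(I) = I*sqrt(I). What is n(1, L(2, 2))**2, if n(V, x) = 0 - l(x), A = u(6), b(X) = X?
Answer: 216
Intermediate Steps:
u(I) = I**(3/2)
A = 6*sqrt(6) (A = 6**(3/2) = 6*sqrt(6) ≈ 14.697)
l(k) = 6*sqrt(6)
L(R, E) = 1 + R + 3*E (L(R, E) = ((-2 + 5)*E + 1) + R = (3*E + 1) + R = (1 + 3*E) + R = 1 + R + 3*E)
n(V, x) = -6*sqrt(6) (n(V, x) = 0 - 6*sqrt(6) = -6*sqrt(6))
n(1, L(2, 2))**2 = (-6*sqrt(6))**2 = 216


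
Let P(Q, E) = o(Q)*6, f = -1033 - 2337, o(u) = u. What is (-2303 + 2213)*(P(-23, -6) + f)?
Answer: 315720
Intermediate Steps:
f = -3370
P(Q, E) = 6*Q (P(Q, E) = Q*6 = 6*Q)
(-2303 + 2213)*(P(-23, -6) + f) = (-2303 + 2213)*(6*(-23) - 3370) = -90*(-138 - 3370) = -90*(-3508) = 315720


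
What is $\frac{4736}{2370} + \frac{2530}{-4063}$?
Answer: $\frac{6623134}{4814655} \approx 1.3756$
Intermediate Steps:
$\frac{4736}{2370} + \frac{2530}{-4063} = 4736 \cdot \frac{1}{2370} + 2530 \left(- \frac{1}{4063}\right) = \frac{2368}{1185} - \frac{2530}{4063} = \frac{6623134}{4814655}$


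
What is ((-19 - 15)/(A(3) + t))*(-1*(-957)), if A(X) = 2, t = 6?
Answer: -16269/4 ≈ -4067.3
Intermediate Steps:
((-19 - 15)/(A(3) + t))*(-1*(-957)) = ((-19 - 15)/(2 + 6))*(-1*(-957)) = -34/8*957 = -34*1/8*957 = -17/4*957 = -16269/4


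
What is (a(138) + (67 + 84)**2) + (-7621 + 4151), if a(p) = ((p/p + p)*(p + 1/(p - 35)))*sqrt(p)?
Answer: 19331 + 1975885*sqrt(138)/103 ≈ 2.4468e+5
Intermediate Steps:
a(p) = sqrt(p)*(1 + p)*(p + 1/(-35 + p)) (a(p) = ((1 + p)*(p + 1/(-35 + p)))*sqrt(p) = sqrt(p)*(1 + p)*(p + 1/(-35 + p)))
(a(138) + (67 + 84)**2) + (-7621 + 4151) = (sqrt(138)*(1 + 138**3 - 34*138 - 34*138**2)/(-35 + 138) + (67 + 84)**2) + (-7621 + 4151) = (sqrt(138)*(1 + 2628072 - 4692 - 34*19044)/103 + 151**2) - 3470 = (sqrt(138)*(1/103)*(1 + 2628072 - 4692 - 647496) + 22801) - 3470 = (sqrt(138)*(1/103)*1975885 + 22801) - 3470 = (1975885*sqrt(138)/103 + 22801) - 3470 = (22801 + 1975885*sqrt(138)/103) - 3470 = 19331 + 1975885*sqrt(138)/103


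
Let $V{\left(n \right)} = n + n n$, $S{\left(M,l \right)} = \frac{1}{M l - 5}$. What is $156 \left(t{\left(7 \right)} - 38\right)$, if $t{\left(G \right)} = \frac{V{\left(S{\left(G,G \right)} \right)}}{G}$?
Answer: $- \frac{20082309}{3388} \approx -5927.5$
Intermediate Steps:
$S{\left(M,l \right)} = \frac{1}{-5 + M l}$
$V{\left(n \right)} = n + n^{2}$
$t{\left(G \right)} = \frac{1 + \frac{1}{-5 + G^{2}}}{G \left(-5 + G^{2}\right)}$ ($t{\left(G \right)} = \frac{\frac{1}{-5 + G G} \left(1 + \frac{1}{-5 + G G}\right)}{G} = \frac{\frac{1}{-5 + G^{2}} \left(1 + \frac{1}{-5 + G^{2}}\right)}{G} = \frac{1 + \frac{1}{-5 + G^{2}}}{G \left(-5 + G^{2}\right)}$)
$156 \left(t{\left(7 \right)} - 38\right) = 156 \left(\frac{-4 + 7^{2}}{7 \left(-5 + 7^{2}\right)^{2}} - 38\right) = 156 \left(\frac{-4 + 49}{7 \left(-5 + 49\right)^{2}} - 38\right) = 156 \left(\frac{1}{7} \cdot \frac{1}{1936} \cdot 45 - 38\right) = 156 \left(\frac{45}{13552} - 38\right) = 156 \left(- \frac{514931}{13552}\right) = - \frac{20082309}{3388}$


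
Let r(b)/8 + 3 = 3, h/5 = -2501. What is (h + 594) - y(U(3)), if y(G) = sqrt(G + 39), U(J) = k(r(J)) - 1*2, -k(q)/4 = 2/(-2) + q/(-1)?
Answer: -11911 - sqrt(41) ≈ -11917.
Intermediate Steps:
h = -12505 (h = 5*(-2501) = -12505)
r(b) = 0 (r(b) = -24 + 8*3 = -24 + 24 = 0)
k(q) = 4 + 4*q (k(q) = -4*(2/(-2) + q/(-1)) = -4*(2*(-1/2) + q*(-1)) = -4*(-1 - q) = 4 + 4*q)
U(J) = 2 (U(J) = (4 + 4*0) - 1*2 = (4 + 0) - 2 = 4 - 2 = 2)
y(G) = sqrt(39 + G)
(h + 594) - y(U(3)) = (-12505 + 594) - sqrt(39 + 2) = -11911 - sqrt(41)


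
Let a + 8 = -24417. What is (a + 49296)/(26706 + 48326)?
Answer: 24871/75032 ≈ 0.33147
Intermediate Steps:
a = -24425 (a = -8 - 24417 = -24425)
(a + 49296)/(26706 + 48326) = (-24425 + 49296)/(26706 + 48326) = 24871/75032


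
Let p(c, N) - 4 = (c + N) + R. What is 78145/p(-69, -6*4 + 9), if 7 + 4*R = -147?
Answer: -156290/237 ≈ -659.45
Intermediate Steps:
R = -77/2 (R = -7/4 + (¼)*(-147) = -7/4 - 147/4 = -77/2 ≈ -38.500)
p(c, N) = -69/2 + N + c (p(c, N) = 4 + ((c + N) - 77/2) = 4 + ((N + c) - 77/2) = 4 + (-77/2 + N + c) = -69/2 + N + c)
78145/p(-69, -6*4 + 9) = 78145/(-69/2 + (-6*4 + 9) - 69) = 78145/(-69/2 + (-24 + 9) - 69) = 78145/(-69/2 - 15 - 69) = 78145/(-237/2) = 78145*(-2/237) = -156290/237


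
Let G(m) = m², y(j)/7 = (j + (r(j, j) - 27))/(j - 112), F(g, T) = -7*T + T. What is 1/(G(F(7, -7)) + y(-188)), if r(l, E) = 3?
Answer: 75/132671 ≈ 0.00056531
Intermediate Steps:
F(g, T) = -6*T
y(j) = 7*(-24 + j)/(-112 + j) (y(j) = 7*((j + (3 - 27))/(j - 112)) = 7*((j - 24)/(-112 + j)) = 7*((-24 + j)/(-112 + j)) = 7*(-24 + j)/(-112 + j))
1/(G(F(7, -7)) + y(-188)) = 1/((-6*(-7))² + 7*(-24 - 188)/(-112 - 188)) = 1/(42² + 7*(-212)/(-300)) = 1/(1764 + 7*(-1/300)*(-212)) = 1/(1764 + 371/75) = 1/(132671/75) = 75/132671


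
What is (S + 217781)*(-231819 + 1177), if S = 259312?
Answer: -110037683706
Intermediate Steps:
(S + 217781)*(-231819 + 1177) = (259312 + 217781)*(-231819 + 1177) = 477093*(-230642) = -110037683706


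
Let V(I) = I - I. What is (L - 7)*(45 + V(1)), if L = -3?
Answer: -450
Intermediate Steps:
V(I) = 0
(L - 7)*(45 + V(1)) = (-3 - 7)*(45 + 0) = -10*45 = -450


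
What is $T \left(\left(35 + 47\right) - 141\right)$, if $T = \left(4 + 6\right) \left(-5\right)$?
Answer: $2950$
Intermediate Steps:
$T = -50$ ($T = 10 \left(-5\right) = -50$)
$T \left(\left(35 + 47\right) - 141\right) = - 50 \left(\left(35 + 47\right) - 141\right) = - 50 \left(82 - 141\right) = \left(-50\right) \left(-59\right) = 2950$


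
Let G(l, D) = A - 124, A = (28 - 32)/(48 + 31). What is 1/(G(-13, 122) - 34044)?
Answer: -79/2699276 ≈ -2.9267e-5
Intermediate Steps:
A = -4/79 ≈ -0.050633
G(l, D) = -9800/79 (G(l, D) = -4/79 - 124 = -9800/79)
1/(G(-13, 122) - 34044) = 1/(-9800/79 - 34044) = 1/(-2699276/79) = -79/2699276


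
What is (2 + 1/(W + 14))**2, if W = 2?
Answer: 1089/256 ≈ 4.2539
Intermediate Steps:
(2 + 1/(W + 14))**2 = (2 + 1/(2 + 14))**2 = (2 + 1/16)**2 = (33/16)**2 = 1089/256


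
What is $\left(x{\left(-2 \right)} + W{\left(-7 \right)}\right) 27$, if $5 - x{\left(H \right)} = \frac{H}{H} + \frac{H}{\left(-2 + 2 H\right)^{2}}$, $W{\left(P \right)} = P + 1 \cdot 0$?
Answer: $- \frac{159}{2} \approx -79.5$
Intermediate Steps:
$W{\left(P \right)} = P$ ($W{\left(P \right)} = P + 0 = P$)
$x{\left(H \right)} = 4 - \frac{H}{\left(-2 + 2 H\right)^{2}}$ ($x{\left(H \right)} = 5 - \left(\frac{H}{H} + \frac{H}{\left(-2 + 2 H\right)^{2}}\right) = 5 - \left(1 + \frac{H}{\left(-2 + 2 H\right)^{2}}\right) = 4 - \frac{H}{\left(-2 + 2 H\right)^{2}}$)
$\left(x{\left(-2 \right)} + W{\left(-7 \right)}\right) 27 = \left(\left(4 - - \frac{1}{2 \left(-1 - 2\right)^{2}}\right) - 7\right) 27 = \left(\left(4 - - \frac{1}{2 \cdot 9}\right) - 7\right) 27 = \left(\left(4 - \left(- \frac{1}{2}\right) \frac{1}{9}\right) - 7\right) 27 = \left(\left(4 + \frac{1}{18}\right) - 7\right) 27 = \left(\frac{73}{18} - 7\right) 27 = \left(- \frac{53}{18}\right) 27 = - \frac{159}{2}$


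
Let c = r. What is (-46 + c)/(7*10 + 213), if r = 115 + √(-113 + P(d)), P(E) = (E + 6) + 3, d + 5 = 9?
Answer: 69/283 + 10*I/283 ≈ 0.24382 + 0.035336*I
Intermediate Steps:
d = 4 (d = -5 + 9 = 4)
P(E) = 9 + E (P(E) = (6 + E) + 3 = 9 + E)
r = 115 + 10*I (r = 115 + √(-113 + (9 + 4)) = 115 + √(-113 + 13) = 115 + √(-100) = 115 + 10*I ≈ 115.0 + 10.0*I)
c = 115 + 10*I ≈ 115.0 + 10.0*I
(-46 + c)/(7*10 + 213) = (-46 + (115 + 10*I))/(7*10 + 213) = (69 + 10*I)/(70 + 213) = (69 + 10*I)/283 = (69 + 10*I)*(1/283) = 69/283 + 10*I/283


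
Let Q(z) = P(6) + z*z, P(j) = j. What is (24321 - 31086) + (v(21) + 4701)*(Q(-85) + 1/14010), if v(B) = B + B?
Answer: 160133685141/4670 ≈ 3.4290e+7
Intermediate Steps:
Q(z) = 6 + z² (Q(z) = 6 + z*z = 6 + z²)
v(B) = 2*B
(24321 - 31086) + (v(21) + 4701)*(Q(-85) + 1/14010) = (24321 - 31086) + (2*21 + 4701)*((6 + (-85)²) + 1/14010) = -6765 + (42 + 4701)*((6 + 7225) + 1/14010) = -6765 + 4743*(7231 + 1/14010) = -6765 + 4743*(101306311/14010) = -6765 + 160165277691/4670 = 160133685141/4670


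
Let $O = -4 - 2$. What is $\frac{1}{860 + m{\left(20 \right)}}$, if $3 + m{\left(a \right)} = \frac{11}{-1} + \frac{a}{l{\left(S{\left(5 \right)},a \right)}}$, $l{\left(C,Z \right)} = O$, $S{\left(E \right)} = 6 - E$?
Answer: $\frac{3}{2528} \approx 0.0011867$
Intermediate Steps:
$O = -6$
$l{\left(C,Z \right)} = -6$
$m{\left(a \right)} = -14 - \frac{a}{6}$ ($m{\left(a \right)} = -3 + \left(\frac{11}{-1} + \frac{a}{-6}\right) = -3 + \left(11 \left(-1\right) + a \left(- \frac{1}{6}\right)\right) = -3 - \left(11 + \frac{a}{6}\right) = -14 - \frac{a}{6}$)
$\frac{1}{860 + m{\left(20 \right)}} = \frac{1}{860 - \frac{52}{3}} = \frac{1}{\frac{2528}{3}} = \frac{3}{2528}$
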